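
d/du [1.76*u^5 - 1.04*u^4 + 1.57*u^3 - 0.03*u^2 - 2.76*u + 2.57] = 8.8*u^4 - 4.16*u^3 + 4.71*u^2 - 0.06*u - 2.76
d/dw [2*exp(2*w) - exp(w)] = (4*exp(w) - 1)*exp(w)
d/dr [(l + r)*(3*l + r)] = 4*l + 2*r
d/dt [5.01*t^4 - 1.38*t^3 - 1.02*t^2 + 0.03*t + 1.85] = 20.04*t^3 - 4.14*t^2 - 2.04*t + 0.03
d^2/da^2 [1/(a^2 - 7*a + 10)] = 2*(-a^2 + 7*a + (2*a - 7)^2 - 10)/(a^2 - 7*a + 10)^3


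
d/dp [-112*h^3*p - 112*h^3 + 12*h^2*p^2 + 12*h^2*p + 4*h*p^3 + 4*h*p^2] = 4*h*(-28*h^2 + 6*h*p + 3*h + 3*p^2 + 2*p)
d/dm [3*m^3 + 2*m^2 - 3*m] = 9*m^2 + 4*m - 3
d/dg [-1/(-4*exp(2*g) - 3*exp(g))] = (-8*exp(g) - 3)*exp(-g)/(4*exp(g) + 3)^2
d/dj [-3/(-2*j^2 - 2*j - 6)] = 3*(-2*j - 1)/(2*(j^2 + j + 3)^2)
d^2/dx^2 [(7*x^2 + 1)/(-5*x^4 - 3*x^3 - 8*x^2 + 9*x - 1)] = 2*(-525*x^8 - 315*x^7 - 33*x^6 - 2115*x^5 - 561*x^4 - 459*x^3 + 87*x^2 + 225*x - 80)/(125*x^12 + 225*x^11 + 735*x^10 + 72*x^9 + 441*x^8 - 1737*x^7 + 698*x^6 - 1125*x^5 + 1989*x^4 - 1152*x^3 + 267*x^2 - 27*x + 1)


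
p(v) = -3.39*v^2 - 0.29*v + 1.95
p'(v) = -6.78*v - 0.29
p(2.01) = -12.33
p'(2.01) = -13.92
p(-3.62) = -41.42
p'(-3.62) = 24.25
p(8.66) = -254.80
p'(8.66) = -59.00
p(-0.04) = 1.96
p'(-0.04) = -0.02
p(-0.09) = 1.95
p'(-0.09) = 0.32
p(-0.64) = 0.75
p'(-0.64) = 4.05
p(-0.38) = 1.57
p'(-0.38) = 2.29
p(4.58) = -70.49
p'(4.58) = -31.34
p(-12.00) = -482.73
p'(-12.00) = 81.07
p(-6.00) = -118.35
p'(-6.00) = 40.39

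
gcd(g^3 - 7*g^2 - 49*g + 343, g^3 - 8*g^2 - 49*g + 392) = g^2 - 49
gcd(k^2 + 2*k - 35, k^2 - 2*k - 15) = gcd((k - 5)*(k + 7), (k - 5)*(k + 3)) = k - 5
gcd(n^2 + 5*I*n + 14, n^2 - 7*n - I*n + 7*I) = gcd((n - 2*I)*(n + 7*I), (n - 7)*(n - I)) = 1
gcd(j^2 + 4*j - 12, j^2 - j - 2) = j - 2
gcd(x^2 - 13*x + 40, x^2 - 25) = x - 5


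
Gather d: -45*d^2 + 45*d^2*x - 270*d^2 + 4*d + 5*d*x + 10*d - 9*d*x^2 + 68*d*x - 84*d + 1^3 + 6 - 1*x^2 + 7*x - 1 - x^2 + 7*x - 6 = d^2*(45*x - 315) + d*(-9*x^2 + 73*x - 70) - 2*x^2 + 14*x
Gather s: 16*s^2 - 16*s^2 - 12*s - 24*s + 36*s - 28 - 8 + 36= 0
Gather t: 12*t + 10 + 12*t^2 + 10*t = 12*t^2 + 22*t + 10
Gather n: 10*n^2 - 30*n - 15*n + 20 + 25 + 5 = 10*n^2 - 45*n + 50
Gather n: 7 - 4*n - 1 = 6 - 4*n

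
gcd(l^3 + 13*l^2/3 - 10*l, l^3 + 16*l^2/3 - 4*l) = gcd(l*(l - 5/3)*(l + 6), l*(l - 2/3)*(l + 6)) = l^2 + 6*l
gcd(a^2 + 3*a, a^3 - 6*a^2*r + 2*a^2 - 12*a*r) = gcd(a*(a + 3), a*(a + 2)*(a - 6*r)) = a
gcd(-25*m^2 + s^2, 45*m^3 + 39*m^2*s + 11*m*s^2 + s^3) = 5*m + s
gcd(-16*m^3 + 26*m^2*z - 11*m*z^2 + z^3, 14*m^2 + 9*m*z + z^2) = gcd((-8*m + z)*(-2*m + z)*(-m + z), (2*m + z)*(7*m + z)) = 1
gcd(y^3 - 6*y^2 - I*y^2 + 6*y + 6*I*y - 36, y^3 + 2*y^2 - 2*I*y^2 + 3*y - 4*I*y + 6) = y - 3*I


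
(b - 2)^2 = b^2 - 4*b + 4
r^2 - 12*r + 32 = (r - 8)*(r - 4)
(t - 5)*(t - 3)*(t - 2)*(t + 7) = t^4 - 3*t^3 - 39*t^2 + 187*t - 210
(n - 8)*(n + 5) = n^2 - 3*n - 40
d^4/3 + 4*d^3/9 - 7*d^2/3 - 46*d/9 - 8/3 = (d/3 + 1/3)*(d - 3)*(d + 4/3)*(d + 2)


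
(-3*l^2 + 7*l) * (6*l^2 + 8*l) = -18*l^4 + 18*l^3 + 56*l^2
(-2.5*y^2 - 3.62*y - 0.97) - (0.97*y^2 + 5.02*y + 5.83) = -3.47*y^2 - 8.64*y - 6.8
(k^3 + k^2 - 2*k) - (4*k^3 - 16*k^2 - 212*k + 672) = -3*k^3 + 17*k^2 + 210*k - 672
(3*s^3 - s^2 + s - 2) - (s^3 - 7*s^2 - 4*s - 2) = 2*s^3 + 6*s^2 + 5*s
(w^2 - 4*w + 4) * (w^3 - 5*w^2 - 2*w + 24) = w^5 - 9*w^4 + 22*w^3 + 12*w^2 - 104*w + 96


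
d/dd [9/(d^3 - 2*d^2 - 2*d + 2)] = 9*(-3*d^2 + 4*d + 2)/(d^3 - 2*d^2 - 2*d + 2)^2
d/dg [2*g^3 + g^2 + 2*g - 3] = 6*g^2 + 2*g + 2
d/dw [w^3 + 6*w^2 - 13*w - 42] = 3*w^2 + 12*w - 13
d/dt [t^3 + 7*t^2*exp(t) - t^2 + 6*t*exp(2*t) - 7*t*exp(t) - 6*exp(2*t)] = 7*t^2*exp(t) + 3*t^2 + 12*t*exp(2*t) + 7*t*exp(t) - 2*t - 6*exp(2*t) - 7*exp(t)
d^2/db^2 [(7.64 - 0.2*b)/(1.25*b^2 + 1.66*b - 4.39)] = (-(0.2*b - 7.64)*(2.5*b + 1.66)*(5.0*b + 3.32) + (1.5*b - 18.436)*(1.25*b^2 + 1.66*b - 4.39))/(1.25*b^2 + 1.66*b - 4.39)^3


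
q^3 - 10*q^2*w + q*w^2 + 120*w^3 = (q - 8*w)*(q - 5*w)*(q + 3*w)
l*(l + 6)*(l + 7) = l^3 + 13*l^2 + 42*l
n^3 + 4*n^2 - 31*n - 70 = (n - 5)*(n + 2)*(n + 7)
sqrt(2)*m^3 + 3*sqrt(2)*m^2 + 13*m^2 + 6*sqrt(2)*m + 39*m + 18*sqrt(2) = (m + 3)*(m + 6*sqrt(2))*(sqrt(2)*m + 1)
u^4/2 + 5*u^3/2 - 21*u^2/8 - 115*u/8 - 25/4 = (u/2 + 1)*(u - 5/2)*(u + 1/2)*(u + 5)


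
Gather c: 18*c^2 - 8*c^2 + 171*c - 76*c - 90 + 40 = 10*c^2 + 95*c - 50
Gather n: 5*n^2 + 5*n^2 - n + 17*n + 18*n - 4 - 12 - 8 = 10*n^2 + 34*n - 24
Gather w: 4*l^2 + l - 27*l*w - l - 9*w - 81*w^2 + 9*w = 4*l^2 - 27*l*w - 81*w^2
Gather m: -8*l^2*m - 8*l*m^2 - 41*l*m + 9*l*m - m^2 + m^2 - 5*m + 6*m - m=-8*l*m^2 + m*(-8*l^2 - 32*l)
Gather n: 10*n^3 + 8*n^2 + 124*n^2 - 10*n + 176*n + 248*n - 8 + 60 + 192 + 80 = 10*n^3 + 132*n^2 + 414*n + 324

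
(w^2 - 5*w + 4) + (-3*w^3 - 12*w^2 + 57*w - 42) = -3*w^3 - 11*w^2 + 52*w - 38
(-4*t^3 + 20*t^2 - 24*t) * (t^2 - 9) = -4*t^5 + 20*t^4 + 12*t^3 - 180*t^2 + 216*t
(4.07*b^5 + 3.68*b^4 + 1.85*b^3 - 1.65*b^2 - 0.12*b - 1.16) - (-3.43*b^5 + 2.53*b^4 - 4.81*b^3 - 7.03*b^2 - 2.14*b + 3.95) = 7.5*b^5 + 1.15*b^4 + 6.66*b^3 + 5.38*b^2 + 2.02*b - 5.11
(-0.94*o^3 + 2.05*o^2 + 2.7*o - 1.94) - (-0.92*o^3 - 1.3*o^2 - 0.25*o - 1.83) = -0.0199999999999999*o^3 + 3.35*o^2 + 2.95*o - 0.11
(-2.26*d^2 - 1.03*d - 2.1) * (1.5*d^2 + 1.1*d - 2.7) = -3.39*d^4 - 4.031*d^3 + 1.819*d^2 + 0.471*d + 5.67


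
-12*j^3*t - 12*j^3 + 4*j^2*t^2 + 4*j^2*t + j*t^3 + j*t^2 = (-2*j + t)*(6*j + t)*(j*t + j)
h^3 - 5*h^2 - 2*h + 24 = (h - 4)*(h - 3)*(h + 2)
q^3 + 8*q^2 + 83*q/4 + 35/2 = (q + 2)*(q + 5/2)*(q + 7/2)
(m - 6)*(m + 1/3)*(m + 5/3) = m^3 - 4*m^2 - 103*m/9 - 10/3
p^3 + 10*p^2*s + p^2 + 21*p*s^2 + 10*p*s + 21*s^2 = (p + 1)*(p + 3*s)*(p + 7*s)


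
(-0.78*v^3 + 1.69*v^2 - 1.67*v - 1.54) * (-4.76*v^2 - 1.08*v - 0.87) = 3.7128*v^5 - 7.202*v^4 + 6.8026*v^3 + 7.6637*v^2 + 3.1161*v + 1.3398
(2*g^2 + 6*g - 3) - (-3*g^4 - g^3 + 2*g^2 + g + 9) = 3*g^4 + g^3 + 5*g - 12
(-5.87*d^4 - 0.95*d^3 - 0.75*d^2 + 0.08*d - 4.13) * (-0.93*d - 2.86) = 5.4591*d^5 + 17.6717*d^4 + 3.4145*d^3 + 2.0706*d^2 + 3.6121*d + 11.8118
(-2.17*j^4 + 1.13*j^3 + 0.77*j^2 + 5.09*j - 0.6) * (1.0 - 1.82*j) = 3.9494*j^5 - 4.2266*j^4 - 0.2714*j^3 - 8.4938*j^2 + 6.182*j - 0.6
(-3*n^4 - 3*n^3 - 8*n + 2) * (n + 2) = -3*n^5 - 9*n^4 - 6*n^3 - 8*n^2 - 14*n + 4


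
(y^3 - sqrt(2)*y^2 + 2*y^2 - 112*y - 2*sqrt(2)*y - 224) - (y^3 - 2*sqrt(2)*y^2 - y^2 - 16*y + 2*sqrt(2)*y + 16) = sqrt(2)*y^2 + 3*y^2 - 96*y - 4*sqrt(2)*y - 240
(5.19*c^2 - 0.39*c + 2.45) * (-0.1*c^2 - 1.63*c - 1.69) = -0.519*c^4 - 8.4207*c^3 - 8.3804*c^2 - 3.3344*c - 4.1405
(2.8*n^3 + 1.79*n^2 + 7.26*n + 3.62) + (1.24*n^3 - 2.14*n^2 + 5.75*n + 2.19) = 4.04*n^3 - 0.35*n^2 + 13.01*n + 5.81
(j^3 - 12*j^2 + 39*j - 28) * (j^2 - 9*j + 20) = j^5 - 21*j^4 + 167*j^3 - 619*j^2 + 1032*j - 560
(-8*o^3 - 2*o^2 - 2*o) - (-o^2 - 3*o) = -8*o^3 - o^2 + o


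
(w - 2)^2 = w^2 - 4*w + 4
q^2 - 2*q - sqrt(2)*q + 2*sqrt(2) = (q - 2)*(q - sqrt(2))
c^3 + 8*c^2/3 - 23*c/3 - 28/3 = (c - 7/3)*(c + 1)*(c + 4)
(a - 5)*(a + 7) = a^2 + 2*a - 35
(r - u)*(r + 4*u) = r^2 + 3*r*u - 4*u^2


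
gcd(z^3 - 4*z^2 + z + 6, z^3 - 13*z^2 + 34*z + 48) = z + 1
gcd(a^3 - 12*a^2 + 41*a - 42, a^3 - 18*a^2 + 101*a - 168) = a^2 - 10*a + 21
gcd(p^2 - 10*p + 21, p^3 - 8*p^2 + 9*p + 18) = p - 3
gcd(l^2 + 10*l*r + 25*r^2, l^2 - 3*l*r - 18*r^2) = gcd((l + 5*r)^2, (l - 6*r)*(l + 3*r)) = 1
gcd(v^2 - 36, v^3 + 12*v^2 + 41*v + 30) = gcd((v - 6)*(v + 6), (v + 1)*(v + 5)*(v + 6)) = v + 6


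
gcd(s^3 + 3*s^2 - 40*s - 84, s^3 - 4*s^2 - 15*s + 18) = s - 6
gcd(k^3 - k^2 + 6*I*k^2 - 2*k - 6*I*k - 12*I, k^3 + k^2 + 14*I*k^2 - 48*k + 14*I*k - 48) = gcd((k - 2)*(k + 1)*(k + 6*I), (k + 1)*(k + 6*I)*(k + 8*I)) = k^2 + k*(1 + 6*I) + 6*I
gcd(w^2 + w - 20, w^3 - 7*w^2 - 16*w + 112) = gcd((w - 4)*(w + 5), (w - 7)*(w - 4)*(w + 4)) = w - 4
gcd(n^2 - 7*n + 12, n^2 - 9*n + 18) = n - 3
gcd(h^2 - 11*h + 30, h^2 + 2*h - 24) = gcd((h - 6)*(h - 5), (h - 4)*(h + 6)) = 1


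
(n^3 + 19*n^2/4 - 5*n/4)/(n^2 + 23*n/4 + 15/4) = n*(4*n - 1)/(4*n + 3)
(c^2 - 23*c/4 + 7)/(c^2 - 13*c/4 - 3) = (4*c - 7)/(4*c + 3)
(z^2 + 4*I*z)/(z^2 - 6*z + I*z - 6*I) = z*(z + 4*I)/(z^2 + z*(-6 + I) - 6*I)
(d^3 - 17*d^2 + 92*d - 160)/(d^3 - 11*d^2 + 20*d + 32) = (d - 5)/(d + 1)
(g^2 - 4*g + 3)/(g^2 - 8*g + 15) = (g - 1)/(g - 5)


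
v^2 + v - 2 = (v - 1)*(v + 2)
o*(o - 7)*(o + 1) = o^3 - 6*o^2 - 7*o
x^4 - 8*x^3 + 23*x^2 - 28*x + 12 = (x - 3)*(x - 2)^2*(x - 1)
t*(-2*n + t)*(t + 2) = -2*n*t^2 - 4*n*t + t^3 + 2*t^2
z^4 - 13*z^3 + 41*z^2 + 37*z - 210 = (z - 7)*(z - 5)*(z - 3)*(z + 2)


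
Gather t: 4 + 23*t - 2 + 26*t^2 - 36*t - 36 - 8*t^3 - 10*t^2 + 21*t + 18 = -8*t^3 + 16*t^2 + 8*t - 16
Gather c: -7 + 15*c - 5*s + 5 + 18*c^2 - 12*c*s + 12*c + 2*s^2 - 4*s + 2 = 18*c^2 + c*(27 - 12*s) + 2*s^2 - 9*s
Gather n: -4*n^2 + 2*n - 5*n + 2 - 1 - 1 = -4*n^2 - 3*n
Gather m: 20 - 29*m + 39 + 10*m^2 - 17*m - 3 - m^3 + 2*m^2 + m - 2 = -m^3 + 12*m^2 - 45*m + 54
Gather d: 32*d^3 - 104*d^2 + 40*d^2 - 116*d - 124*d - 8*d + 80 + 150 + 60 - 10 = 32*d^3 - 64*d^2 - 248*d + 280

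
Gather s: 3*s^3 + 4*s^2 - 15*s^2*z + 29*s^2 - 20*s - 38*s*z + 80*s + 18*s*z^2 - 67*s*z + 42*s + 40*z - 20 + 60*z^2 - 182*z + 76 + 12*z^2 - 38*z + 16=3*s^3 + s^2*(33 - 15*z) + s*(18*z^2 - 105*z + 102) + 72*z^2 - 180*z + 72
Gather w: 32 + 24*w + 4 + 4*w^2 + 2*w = 4*w^2 + 26*w + 36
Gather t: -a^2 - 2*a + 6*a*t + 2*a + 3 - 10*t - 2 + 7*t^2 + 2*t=-a^2 + 7*t^2 + t*(6*a - 8) + 1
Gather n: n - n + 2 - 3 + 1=0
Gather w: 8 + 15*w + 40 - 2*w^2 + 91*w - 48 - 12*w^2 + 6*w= -14*w^2 + 112*w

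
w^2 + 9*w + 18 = (w + 3)*(w + 6)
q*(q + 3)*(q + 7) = q^3 + 10*q^2 + 21*q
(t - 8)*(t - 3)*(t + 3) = t^3 - 8*t^2 - 9*t + 72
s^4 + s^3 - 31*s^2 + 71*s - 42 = (s - 3)*(s - 2)*(s - 1)*(s + 7)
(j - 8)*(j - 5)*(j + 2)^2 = j^4 - 9*j^3 - 8*j^2 + 108*j + 160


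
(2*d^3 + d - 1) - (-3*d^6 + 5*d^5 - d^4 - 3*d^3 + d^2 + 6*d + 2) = 3*d^6 - 5*d^5 + d^4 + 5*d^3 - d^2 - 5*d - 3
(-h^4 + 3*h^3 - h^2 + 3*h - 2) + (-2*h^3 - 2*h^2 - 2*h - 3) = -h^4 + h^3 - 3*h^2 + h - 5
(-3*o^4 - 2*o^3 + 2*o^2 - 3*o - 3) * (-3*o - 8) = 9*o^5 + 30*o^4 + 10*o^3 - 7*o^2 + 33*o + 24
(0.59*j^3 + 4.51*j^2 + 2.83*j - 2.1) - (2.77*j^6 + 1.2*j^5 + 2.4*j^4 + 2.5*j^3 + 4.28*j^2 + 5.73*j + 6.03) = -2.77*j^6 - 1.2*j^5 - 2.4*j^4 - 1.91*j^3 + 0.23*j^2 - 2.9*j - 8.13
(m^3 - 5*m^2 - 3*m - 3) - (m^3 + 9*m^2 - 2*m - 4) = -14*m^2 - m + 1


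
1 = 1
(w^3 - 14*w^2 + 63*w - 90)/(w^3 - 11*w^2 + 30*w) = (w - 3)/w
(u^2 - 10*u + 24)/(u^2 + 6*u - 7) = (u^2 - 10*u + 24)/(u^2 + 6*u - 7)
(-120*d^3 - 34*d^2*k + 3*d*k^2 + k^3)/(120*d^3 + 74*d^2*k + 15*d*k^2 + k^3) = (-6*d + k)/(6*d + k)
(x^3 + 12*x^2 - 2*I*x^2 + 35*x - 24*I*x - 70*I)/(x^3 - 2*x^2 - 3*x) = (x^3 + 2*x^2*(6 - I) + x*(35 - 24*I) - 70*I)/(x*(x^2 - 2*x - 3))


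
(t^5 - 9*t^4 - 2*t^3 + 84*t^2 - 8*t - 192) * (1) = t^5 - 9*t^4 - 2*t^3 + 84*t^2 - 8*t - 192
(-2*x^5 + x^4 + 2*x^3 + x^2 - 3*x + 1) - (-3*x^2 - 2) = -2*x^5 + x^4 + 2*x^3 + 4*x^2 - 3*x + 3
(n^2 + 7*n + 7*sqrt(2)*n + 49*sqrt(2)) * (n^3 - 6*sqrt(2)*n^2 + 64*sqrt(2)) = n^5 + sqrt(2)*n^4 + 7*n^4 - 84*n^3 + 7*sqrt(2)*n^3 - 588*n^2 + 64*sqrt(2)*n^2 + 448*sqrt(2)*n + 896*n + 6272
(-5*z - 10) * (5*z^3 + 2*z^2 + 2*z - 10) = -25*z^4 - 60*z^3 - 30*z^2 + 30*z + 100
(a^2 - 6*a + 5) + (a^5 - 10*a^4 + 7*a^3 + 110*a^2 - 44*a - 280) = a^5 - 10*a^4 + 7*a^3 + 111*a^2 - 50*a - 275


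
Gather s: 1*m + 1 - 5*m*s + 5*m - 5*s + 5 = 6*m + s*(-5*m - 5) + 6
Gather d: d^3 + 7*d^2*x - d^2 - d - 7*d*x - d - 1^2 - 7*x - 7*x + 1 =d^3 + d^2*(7*x - 1) + d*(-7*x - 2) - 14*x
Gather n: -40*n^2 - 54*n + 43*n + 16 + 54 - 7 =-40*n^2 - 11*n + 63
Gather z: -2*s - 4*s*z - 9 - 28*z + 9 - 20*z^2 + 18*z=-2*s - 20*z^2 + z*(-4*s - 10)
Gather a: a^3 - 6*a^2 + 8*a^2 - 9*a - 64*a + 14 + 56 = a^3 + 2*a^2 - 73*a + 70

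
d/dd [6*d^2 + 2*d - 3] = 12*d + 2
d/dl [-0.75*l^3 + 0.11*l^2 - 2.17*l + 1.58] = -2.25*l^2 + 0.22*l - 2.17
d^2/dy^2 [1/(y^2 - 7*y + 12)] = 2*(-y^2 + 7*y + (2*y - 7)^2 - 12)/(y^2 - 7*y + 12)^3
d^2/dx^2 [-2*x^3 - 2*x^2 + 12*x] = -12*x - 4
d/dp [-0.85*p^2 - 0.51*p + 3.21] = -1.7*p - 0.51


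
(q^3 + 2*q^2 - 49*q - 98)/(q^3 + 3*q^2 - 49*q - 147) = (q + 2)/(q + 3)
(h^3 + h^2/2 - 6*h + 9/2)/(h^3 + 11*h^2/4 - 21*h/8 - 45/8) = 4*(h - 1)/(4*h + 5)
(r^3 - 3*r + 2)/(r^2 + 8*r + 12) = (r^2 - 2*r + 1)/(r + 6)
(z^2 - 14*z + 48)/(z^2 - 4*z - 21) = (-z^2 + 14*z - 48)/(-z^2 + 4*z + 21)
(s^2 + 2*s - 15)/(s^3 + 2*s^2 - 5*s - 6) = (s^2 + 2*s - 15)/(s^3 + 2*s^2 - 5*s - 6)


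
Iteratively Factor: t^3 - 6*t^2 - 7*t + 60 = (t + 3)*(t^2 - 9*t + 20) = (t - 5)*(t + 3)*(t - 4)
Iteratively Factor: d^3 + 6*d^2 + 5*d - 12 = (d + 4)*(d^2 + 2*d - 3) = (d + 3)*(d + 4)*(d - 1)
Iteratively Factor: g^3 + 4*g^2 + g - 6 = (g + 2)*(g^2 + 2*g - 3) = (g + 2)*(g + 3)*(g - 1)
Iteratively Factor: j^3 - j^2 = (j)*(j^2 - j) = j^2*(j - 1)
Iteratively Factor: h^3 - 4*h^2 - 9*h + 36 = (h - 4)*(h^2 - 9) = (h - 4)*(h + 3)*(h - 3)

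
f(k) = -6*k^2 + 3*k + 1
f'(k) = 3 - 12*k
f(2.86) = -39.50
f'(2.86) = -31.32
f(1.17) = -3.70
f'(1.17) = -11.04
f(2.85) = -39.18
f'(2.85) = -31.20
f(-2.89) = -57.78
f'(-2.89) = 37.68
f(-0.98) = -7.70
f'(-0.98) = 14.76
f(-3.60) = -87.56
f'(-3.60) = 46.20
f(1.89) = -14.76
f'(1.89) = -19.68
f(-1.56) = -18.28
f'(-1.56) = 21.72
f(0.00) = 1.00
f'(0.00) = 3.00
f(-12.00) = -899.00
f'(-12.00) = 147.00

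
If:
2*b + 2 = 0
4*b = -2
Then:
No Solution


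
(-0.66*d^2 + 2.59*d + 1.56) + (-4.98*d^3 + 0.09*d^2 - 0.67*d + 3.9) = -4.98*d^3 - 0.57*d^2 + 1.92*d + 5.46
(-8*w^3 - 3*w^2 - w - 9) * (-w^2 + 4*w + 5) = 8*w^5 - 29*w^4 - 51*w^3 - 10*w^2 - 41*w - 45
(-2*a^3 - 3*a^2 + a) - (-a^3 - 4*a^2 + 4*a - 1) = -a^3 + a^2 - 3*a + 1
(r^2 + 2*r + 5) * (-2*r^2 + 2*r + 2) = -2*r^4 - 2*r^3 - 4*r^2 + 14*r + 10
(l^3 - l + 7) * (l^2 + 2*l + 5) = l^5 + 2*l^4 + 4*l^3 + 5*l^2 + 9*l + 35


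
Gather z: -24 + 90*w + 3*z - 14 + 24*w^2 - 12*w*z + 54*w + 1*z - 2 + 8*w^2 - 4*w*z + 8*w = 32*w^2 + 152*w + z*(4 - 16*w) - 40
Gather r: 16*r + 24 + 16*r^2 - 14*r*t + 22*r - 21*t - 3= 16*r^2 + r*(38 - 14*t) - 21*t + 21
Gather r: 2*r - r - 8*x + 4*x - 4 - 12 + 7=r - 4*x - 9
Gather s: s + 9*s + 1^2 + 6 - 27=10*s - 20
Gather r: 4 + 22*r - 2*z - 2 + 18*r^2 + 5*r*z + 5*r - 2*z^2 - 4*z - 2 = 18*r^2 + r*(5*z + 27) - 2*z^2 - 6*z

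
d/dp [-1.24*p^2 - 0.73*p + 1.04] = -2.48*p - 0.73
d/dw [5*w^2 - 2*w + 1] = 10*w - 2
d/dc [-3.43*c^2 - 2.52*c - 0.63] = -6.86*c - 2.52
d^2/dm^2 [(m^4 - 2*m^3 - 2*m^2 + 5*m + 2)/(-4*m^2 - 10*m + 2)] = (-4*m^6 - 30*m^5 - 69*m^4 + 54*m^3 - 48*m^2 - 84*m - 77)/(8*m^6 + 60*m^5 + 138*m^4 + 65*m^3 - 69*m^2 + 15*m - 1)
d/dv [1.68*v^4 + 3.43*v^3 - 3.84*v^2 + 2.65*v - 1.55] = 6.72*v^3 + 10.29*v^2 - 7.68*v + 2.65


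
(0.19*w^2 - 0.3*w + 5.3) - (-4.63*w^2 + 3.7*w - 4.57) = 4.82*w^2 - 4.0*w + 9.87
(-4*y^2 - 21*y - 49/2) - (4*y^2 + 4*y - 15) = -8*y^2 - 25*y - 19/2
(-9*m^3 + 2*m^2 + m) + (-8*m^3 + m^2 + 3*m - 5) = -17*m^3 + 3*m^2 + 4*m - 5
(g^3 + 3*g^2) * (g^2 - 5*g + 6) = g^5 - 2*g^4 - 9*g^3 + 18*g^2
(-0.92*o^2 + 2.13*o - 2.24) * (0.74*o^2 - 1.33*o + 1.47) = -0.6808*o^4 + 2.7998*o^3 - 5.8429*o^2 + 6.1103*o - 3.2928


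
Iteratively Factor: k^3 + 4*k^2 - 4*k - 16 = (k + 2)*(k^2 + 2*k - 8) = (k + 2)*(k + 4)*(k - 2)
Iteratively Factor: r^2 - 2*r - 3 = (r + 1)*(r - 3)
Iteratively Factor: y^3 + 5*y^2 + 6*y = (y)*(y^2 + 5*y + 6) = y*(y + 3)*(y + 2)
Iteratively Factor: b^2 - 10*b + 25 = (b - 5)*(b - 5)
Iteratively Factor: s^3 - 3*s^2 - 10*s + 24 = (s - 2)*(s^2 - s - 12) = (s - 4)*(s - 2)*(s + 3)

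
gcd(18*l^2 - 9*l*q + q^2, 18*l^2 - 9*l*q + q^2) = 18*l^2 - 9*l*q + q^2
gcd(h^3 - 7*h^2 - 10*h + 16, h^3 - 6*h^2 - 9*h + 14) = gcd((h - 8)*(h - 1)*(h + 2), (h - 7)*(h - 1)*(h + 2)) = h^2 + h - 2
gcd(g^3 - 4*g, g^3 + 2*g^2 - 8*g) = g^2 - 2*g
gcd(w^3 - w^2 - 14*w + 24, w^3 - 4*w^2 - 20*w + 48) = w^2 + 2*w - 8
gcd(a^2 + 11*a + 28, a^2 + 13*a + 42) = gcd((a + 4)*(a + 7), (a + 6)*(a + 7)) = a + 7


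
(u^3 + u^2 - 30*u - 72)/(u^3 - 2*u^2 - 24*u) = (u + 3)/u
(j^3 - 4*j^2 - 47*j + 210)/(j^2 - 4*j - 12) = (j^2 + 2*j - 35)/(j + 2)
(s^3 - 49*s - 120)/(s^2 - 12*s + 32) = (s^2 + 8*s + 15)/(s - 4)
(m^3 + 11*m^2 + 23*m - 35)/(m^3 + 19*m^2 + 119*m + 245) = (m - 1)/(m + 7)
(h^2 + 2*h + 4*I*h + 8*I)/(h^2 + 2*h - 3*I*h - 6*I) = (h + 4*I)/(h - 3*I)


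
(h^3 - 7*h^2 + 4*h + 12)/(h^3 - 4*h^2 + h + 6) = (h - 6)/(h - 3)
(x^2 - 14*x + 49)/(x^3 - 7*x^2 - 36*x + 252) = (x - 7)/(x^2 - 36)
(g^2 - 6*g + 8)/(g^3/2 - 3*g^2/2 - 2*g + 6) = 2*(g - 4)/(g^2 - g - 6)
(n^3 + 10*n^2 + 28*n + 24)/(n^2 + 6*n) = n + 4 + 4/n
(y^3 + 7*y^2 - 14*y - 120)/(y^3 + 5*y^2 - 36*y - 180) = (y - 4)/(y - 6)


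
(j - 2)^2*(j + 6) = j^3 + 2*j^2 - 20*j + 24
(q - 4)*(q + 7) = q^2 + 3*q - 28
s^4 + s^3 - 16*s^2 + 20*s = s*(s - 2)^2*(s + 5)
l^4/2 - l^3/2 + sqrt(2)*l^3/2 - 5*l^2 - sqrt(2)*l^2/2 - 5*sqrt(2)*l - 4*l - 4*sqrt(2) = (l/2 + 1)*(l - 4)*(l + 1)*(l + sqrt(2))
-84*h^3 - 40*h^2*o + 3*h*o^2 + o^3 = (-6*h + o)*(2*h + o)*(7*h + o)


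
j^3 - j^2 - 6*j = j*(j - 3)*(j + 2)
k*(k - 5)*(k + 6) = k^3 + k^2 - 30*k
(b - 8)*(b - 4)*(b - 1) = b^3 - 13*b^2 + 44*b - 32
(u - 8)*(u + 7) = u^2 - u - 56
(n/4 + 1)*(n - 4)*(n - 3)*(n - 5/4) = n^4/4 - 17*n^3/16 - 49*n^2/16 + 17*n - 15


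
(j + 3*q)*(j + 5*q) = j^2 + 8*j*q + 15*q^2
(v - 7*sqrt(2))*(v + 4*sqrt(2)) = v^2 - 3*sqrt(2)*v - 56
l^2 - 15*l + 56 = (l - 8)*(l - 7)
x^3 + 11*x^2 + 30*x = x*(x + 5)*(x + 6)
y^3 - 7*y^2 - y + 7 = (y - 7)*(y - 1)*(y + 1)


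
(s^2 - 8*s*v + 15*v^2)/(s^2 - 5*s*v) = (s - 3*v)/s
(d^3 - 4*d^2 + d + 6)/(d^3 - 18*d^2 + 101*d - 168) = (d^2 - d - 2)/(d^2 - 15*d + 56)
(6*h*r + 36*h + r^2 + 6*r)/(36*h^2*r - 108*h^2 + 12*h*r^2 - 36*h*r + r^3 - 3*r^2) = (r + 6)/(6*h*r - 18*h + r^2 - 3*r)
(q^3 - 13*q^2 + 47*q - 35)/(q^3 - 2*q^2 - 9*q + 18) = (q^3 - 13*q^2 + 47*q - 35)/(q^3 - 2*q^2 - 9*q + 18)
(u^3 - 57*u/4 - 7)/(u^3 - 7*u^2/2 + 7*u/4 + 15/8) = 2*(2*u^2 - u - 28)/(4*u^2 - 16*u + 15)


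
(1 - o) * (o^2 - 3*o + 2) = -o^3 + 4*o^2 - 5*o + 2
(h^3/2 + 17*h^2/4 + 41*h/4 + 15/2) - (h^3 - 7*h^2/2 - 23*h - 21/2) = -h^3/2 + 31*h^2/4 + 133*h/4 + 18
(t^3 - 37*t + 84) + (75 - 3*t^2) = t^3 - 3*t^2 - 37*t + 159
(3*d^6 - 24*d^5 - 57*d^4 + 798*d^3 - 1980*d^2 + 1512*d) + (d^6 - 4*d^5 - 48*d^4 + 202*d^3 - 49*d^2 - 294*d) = 4*d^6 - 28*d^5 - 105*d^4 + 1000*d^3 - 2029*d^2 + 1218*d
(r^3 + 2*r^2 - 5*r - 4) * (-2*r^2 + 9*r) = -2*r^5 + 5*r^4 + 28*r^3 - 37*r^2 - 36*r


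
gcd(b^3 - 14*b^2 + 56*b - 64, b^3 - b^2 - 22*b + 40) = b^2 - 6*b + 8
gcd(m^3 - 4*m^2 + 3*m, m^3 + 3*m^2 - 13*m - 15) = m - 3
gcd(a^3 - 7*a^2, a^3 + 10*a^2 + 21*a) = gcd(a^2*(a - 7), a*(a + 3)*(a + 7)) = a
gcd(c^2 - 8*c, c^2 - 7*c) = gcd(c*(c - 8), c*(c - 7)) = c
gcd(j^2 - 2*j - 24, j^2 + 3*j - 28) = 1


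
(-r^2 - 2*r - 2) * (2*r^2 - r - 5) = -2*r^4 - 3*r^3 + 3*r^2 + 12*r + 10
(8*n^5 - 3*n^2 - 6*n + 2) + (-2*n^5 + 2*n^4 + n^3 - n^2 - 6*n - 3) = 6*n^5 + 2*n^4 + n^3 - 4*n^2 - 12*n - 1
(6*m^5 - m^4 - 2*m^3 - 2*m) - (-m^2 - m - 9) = 6*m^5 - m^4 - 2*m^3 + m^2 - m + 9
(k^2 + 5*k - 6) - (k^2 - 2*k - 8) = 7*k + 2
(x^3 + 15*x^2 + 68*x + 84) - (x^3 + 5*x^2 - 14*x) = 10*x^2 + 82*x + 84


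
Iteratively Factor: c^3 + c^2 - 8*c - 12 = (c - 3)*(c^2 + 4*c + 4) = (c - 3)*(c + 2)*(c + 2)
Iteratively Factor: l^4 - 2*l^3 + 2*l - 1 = (l - 1)*(l^3 - l^2 - l + 1) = (l - 1)^2*(l^2 - 1) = (l - 1)^3*(l + 1)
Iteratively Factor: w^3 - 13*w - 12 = (w - 4)*(w^2 + 4*w + 3) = (w - 4)*(w + 3)*(w + 1)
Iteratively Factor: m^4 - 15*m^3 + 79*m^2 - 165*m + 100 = (m - 5)*(m^3 - 10*m^2 + 29*m - 20) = (m - 5)*(m - 4)*(m^2 - 6*m + 5) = (m - 5)*(m - 4)*(m - 1)*(m - 5)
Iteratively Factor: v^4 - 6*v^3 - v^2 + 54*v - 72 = (v - 2)*(v^3 - 4*v^2 - 9*v + 36) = (v - 3)*(v - 2)*(v^2 - v - 12) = (v - 4)*(v - 3)*(v - 2)*(v + 3)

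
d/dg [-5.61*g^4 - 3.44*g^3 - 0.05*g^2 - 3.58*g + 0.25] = -22.44*g^3 - 10.32*g^2 - 0.1*g - 3.58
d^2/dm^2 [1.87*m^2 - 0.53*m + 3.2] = 3.74000000000000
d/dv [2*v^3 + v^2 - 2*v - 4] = 6*v^2 + 2*v - 2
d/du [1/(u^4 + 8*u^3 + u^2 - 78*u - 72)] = 2*(-2*u^3 - 12*u^2 - u + 39)/(u^4 + 8*u^3 + u^2 - 78*u - 72)^2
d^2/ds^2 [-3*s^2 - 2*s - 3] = -6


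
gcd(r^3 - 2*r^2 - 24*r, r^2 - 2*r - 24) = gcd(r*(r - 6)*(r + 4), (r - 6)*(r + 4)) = r^2 - 2*r - 24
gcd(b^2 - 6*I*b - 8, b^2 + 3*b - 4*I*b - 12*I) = b - 4*I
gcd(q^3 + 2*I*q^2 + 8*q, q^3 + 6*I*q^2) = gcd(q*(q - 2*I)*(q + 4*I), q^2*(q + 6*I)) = q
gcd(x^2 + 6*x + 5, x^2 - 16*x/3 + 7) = 1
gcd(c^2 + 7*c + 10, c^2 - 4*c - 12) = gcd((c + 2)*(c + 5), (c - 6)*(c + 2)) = c + 2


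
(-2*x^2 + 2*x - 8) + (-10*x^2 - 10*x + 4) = -12*x^2 - 8*x - 4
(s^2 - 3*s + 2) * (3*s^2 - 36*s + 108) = 3*s^4 - 45*s^3 + 222*s^2 - 396*s + 216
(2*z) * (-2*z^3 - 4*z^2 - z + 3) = -4*z^4 - 8*z^3 - 2*z^2 + 6*z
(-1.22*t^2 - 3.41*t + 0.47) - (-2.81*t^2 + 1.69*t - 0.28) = 1.59*t^2 - 5.1*t + 0.75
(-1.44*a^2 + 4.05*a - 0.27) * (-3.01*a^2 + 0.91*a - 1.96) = 4.3344*a^4 - 13.5009*a^3 + 7.3206*a^2 - 8.1837*a + 0.5292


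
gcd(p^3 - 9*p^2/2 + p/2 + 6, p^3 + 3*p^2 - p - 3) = p + 1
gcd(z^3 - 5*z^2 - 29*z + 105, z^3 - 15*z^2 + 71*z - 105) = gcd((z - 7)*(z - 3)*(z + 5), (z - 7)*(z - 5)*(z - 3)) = z^2 - 10*z + 21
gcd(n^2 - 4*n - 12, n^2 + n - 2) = n + 2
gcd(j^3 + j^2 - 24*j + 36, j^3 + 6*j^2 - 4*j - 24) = j^2 + 4*j - 12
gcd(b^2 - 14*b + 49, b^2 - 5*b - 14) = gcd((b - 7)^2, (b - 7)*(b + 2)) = b - 7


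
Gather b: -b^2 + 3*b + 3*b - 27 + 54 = -b^2 + 6*b + 27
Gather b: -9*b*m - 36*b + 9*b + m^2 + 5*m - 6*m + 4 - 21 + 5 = b*(-9*m - 27) + m^2 - m - 12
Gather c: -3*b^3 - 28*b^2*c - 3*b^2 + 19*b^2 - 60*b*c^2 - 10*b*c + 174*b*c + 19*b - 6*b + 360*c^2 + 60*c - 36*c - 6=-3*b^3 + 16*b^2 + 13*b + c^2*(360 - 60*b) + c*(-28*b^2 + 164*b + 24) - 6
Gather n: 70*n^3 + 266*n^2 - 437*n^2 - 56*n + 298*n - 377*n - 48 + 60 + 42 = 70*n^3 - 171*n^2 - 135*n + 54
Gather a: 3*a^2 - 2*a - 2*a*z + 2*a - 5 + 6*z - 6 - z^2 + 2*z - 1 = 3*a^2 - 2*a*z - z^2 + 8*z - 12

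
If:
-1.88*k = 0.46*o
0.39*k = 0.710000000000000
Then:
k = 1.82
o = -7.44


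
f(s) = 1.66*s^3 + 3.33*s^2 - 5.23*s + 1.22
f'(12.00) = 791.81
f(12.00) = 3286.46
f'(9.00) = 458.09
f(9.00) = 1434.02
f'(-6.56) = 165.39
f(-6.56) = -289.79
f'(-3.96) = 46.49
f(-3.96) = -28.93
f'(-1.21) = -6.00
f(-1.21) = 9.48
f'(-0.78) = -7.39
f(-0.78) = 6.54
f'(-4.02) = 48.48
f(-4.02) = -31.78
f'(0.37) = -2.08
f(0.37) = -0.18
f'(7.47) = 322.41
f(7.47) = 839.91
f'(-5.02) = 86.83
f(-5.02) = -98.61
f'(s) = 4.98*s^2 + 6.66*s - 5.23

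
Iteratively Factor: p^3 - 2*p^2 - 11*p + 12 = (p - 4)*(p^2 + 2*p - 3) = (p - 4)*(p - 1)*(p + 3)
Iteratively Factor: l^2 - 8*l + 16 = (l - 4)*(l - 4)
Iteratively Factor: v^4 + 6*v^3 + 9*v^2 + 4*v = (v + 4)*(v^3 + 2*v^2 + v) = (v + 1)*(v + 4)*(v^2 + v) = v*(v + 1)*(v + 4)*(v + 1)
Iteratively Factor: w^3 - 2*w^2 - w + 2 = (w - 2)*(w^2 - 1) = (w - 2)*(w + 1)*(w - 1)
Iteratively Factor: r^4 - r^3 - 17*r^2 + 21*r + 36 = (r + 4)*(r^3 - 5*r^2 + 3*r + 9) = (r + 1)*(r + 4)*(r^2 - 6*r + 9) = (r - 3)*(r + 1)*(r + 4)*(r - 3)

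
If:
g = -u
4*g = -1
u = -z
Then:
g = -1/4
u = 1/4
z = -1/4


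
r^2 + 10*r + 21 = (r + 3)*(r + 7)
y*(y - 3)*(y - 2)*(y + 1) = y^4 - 4*y^3 + y^2 + 6*y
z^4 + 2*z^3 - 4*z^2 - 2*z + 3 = (z - 1)^2*(z + 1)*(z + 3)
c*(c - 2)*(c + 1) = c^3 - c^2 - 2*c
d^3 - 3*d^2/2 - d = d*(d - 2)*(d + 1/2)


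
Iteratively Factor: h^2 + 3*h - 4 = (h + 4)*(h - 1)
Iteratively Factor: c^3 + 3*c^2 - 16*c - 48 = (c + 4)*(c^2 - c - 12) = (c - 4)*(c + 4)*(c + 3)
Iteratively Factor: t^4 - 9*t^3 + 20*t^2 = (t - 4)*(t^3 - 5*t^2) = t*(t - 4)*(t^2 - 5*t) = t*(t - 5)*(t - 4)*(t)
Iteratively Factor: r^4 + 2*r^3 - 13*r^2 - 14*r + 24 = (r - 1)*(r^3 + 3*r^2 - 10*r - 24) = (r - 1)*(r + 2)*(r^2 + r - 12) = (r - 3)*(r - 1)*(r + 2)*(r + 4)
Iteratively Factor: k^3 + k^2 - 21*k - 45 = (k + 3)*(k^2 - 2*k - 15) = (k + 3)^2*(k - 5)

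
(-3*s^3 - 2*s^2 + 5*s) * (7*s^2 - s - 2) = -21*s^5 - 11*s^4 + 43*s^3 - s^2 - 10*s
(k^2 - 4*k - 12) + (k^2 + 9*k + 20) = 2*k^2 + 5*k + 8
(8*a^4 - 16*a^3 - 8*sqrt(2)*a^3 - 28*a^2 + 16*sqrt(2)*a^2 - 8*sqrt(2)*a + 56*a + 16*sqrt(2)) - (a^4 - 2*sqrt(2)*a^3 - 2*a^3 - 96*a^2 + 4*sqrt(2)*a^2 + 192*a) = 7*a^4 - 14*a^3 - 6*sqrt(2)*a^3 + 12*sqrt(2)*a^2 + 68*a^2 - 136*a - 8*sqrt(2)*a + 16*sqrt(2)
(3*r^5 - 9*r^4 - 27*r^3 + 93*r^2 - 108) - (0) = 3*r^5 - 9*r^4 - 27*r^3 + 93*r^2 - 108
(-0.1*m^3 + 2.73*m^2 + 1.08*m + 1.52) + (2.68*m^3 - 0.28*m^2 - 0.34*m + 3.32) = 2.58*m^3 + 2.45*m^2 + 0.74*m + 4.84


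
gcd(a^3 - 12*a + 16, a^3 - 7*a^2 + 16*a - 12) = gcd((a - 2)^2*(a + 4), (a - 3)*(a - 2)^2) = a^2 - 4*a + 4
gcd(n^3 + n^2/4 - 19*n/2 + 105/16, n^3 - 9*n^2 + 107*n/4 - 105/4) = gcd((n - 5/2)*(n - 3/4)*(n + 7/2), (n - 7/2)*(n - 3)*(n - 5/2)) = n - 5/2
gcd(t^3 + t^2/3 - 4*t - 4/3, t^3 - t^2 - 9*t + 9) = 1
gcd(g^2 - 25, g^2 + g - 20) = g + 5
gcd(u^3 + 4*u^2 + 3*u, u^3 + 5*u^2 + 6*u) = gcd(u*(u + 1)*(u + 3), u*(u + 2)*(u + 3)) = u^2 + 3*u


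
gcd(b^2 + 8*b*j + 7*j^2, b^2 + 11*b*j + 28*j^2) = b + 7*j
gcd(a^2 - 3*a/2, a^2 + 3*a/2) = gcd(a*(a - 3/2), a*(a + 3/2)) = a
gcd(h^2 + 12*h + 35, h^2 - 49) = h + 7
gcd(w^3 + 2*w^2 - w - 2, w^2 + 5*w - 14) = 1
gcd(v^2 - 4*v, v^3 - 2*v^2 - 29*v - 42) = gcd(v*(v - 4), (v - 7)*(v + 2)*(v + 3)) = 1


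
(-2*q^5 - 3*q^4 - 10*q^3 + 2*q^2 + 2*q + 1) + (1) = -2*q^5 - 3*q^4 - 10*q^3 + 2*q^2 + 2*q + 2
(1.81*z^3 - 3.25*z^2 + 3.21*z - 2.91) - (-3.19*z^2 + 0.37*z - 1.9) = 1.81*z^3 - 0.0600000000000001*z^2 + 2.84*z - 1.01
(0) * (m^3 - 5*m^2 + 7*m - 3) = 0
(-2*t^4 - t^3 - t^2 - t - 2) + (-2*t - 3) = -2*t^4 - t^3 - t^2 - 3*t - 5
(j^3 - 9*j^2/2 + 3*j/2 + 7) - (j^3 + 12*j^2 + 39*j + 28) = -33*j^2/2 - 75*j/2 - 21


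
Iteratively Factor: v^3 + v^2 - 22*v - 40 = (v + 2)*(v^2 - v - 20) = (v - 5)*(v + 2)*(v + 4)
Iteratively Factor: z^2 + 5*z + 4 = (z + 4)*(z + 1)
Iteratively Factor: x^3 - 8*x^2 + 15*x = (x - 3)*(x^2 - 5*x) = (x - 5)*(x - 3)*(x)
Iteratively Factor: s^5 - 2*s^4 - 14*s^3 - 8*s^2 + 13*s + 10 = (s + 1)*(s^4 - 3*s^3 - 11*s^2 + 3*s + 10) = (s + 1)*(s + 2)*(s^3 - 5*s^2 - s + 5) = (s - 5)*(s + 1)*(s + 2)*(s^2 - 1) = (s - 5)*(s + 1)^2*(s + 2)*(s - 1)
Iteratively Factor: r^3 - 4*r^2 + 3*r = (r)*(r^2 - 4*r + 3) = r*(r - 1)*(r - 3)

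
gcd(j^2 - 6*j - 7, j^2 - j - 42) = j - 7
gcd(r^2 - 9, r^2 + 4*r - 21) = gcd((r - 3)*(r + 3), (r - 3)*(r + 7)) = r - 3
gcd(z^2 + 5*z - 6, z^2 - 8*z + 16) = 1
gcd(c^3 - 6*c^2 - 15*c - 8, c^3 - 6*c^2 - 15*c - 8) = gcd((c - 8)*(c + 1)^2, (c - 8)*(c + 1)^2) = c^3 - 6*c^2 - 15*c - 8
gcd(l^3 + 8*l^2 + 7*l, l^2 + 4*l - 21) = l + 7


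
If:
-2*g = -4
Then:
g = 2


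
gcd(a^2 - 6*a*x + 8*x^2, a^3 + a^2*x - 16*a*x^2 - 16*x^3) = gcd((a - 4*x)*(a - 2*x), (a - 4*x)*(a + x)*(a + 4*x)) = -a + 4*x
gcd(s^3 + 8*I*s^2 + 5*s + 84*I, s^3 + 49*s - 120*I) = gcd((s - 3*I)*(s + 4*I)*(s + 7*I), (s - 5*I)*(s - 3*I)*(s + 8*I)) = s - 3*I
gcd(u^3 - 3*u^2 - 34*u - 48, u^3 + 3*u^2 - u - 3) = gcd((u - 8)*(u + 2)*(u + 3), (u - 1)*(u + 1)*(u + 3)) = u + 3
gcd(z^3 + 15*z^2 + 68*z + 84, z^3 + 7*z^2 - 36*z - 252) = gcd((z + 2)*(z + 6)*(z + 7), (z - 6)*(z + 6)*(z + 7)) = z^2 + 13*z + 42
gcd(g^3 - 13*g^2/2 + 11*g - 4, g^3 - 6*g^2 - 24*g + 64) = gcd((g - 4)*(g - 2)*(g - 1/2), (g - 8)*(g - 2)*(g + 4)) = g - 2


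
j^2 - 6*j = j*(j - 6)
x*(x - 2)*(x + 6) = x^3 + 4*x^2 - 12*x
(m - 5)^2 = m^2 - 10*m + 25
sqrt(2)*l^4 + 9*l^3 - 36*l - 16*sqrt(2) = (l - 2)*(l + 2)*(l + 4*sqrt(2))*(sqrt(2)*l + 1)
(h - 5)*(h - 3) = h^2 - 8*h + 15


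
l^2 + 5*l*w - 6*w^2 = (l - w)*(l + 6*w)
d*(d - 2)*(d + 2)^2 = d^4 + 2*d^3 - 4*d^2 - 8*d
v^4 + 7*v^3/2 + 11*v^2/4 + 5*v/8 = v*(v + 1/2)^2*(v + 5/2)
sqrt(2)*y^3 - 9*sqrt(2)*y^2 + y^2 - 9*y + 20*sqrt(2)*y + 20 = (y - 5)*(y - 4)*(sqrt(2)*y + 1)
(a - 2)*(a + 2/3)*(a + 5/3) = a^3 + a^2/3 - 32*a/9 - 20/9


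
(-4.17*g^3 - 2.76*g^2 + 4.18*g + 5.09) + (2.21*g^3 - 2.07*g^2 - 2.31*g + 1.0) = -1.96*g^3 - 4.83*g^2 + 1.87*g + 6.09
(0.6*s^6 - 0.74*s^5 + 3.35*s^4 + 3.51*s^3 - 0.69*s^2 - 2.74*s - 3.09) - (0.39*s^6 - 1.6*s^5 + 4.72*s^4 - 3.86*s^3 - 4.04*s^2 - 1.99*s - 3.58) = 0.21*s^6 + 0.86*s^5 - 1.37*s^4 + 7.37*s^3 + 3.35*s^2 - 0.75*s + 0.49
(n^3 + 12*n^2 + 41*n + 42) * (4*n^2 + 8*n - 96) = 4*n^5 + 56*n^4 + 164*n^3 - 656*n^2 - 3600*n - 4032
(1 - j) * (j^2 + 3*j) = -j^3 - 2*j^2 + 3*j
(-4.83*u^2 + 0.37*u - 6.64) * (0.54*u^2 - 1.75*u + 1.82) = -2.6082*u^4 + 8.6523*u^3 - 13.0237*u^2 + 12.2934*u - 12.0848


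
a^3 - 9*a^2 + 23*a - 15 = (a - 5)*(a - 3)*(a - 1)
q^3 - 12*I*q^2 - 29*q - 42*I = (q - 7*I)*(q - 6*I)*(q + I)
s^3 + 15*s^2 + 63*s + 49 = (s + 1)*(s + 7)^2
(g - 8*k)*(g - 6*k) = g^2 - 14*g*k + 48*k^2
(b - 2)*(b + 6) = b^2 + 4*b - 12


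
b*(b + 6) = b^2 + 6*b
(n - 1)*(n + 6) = n^2 + 5*n - 6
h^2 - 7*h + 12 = (h - 4)*(h - 3)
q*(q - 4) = q^2 - 4*q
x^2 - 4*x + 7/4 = (x - 7/2)*(x - 1/2)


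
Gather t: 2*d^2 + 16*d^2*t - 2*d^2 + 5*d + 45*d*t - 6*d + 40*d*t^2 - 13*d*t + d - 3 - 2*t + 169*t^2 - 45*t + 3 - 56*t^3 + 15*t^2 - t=-56*t^3 + t^2*(40*d + 184) + t*(16*d^2 + 32*d - 48)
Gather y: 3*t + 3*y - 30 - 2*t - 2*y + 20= t + y - 10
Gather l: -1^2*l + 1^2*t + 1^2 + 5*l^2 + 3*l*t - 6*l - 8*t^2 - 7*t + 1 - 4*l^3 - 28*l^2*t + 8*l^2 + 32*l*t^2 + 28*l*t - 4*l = -4*l^3 + l^2*(13 - 28*t) + l*(32*t^2 + 31*t - 11) - 8*t^2 - 6*t + 2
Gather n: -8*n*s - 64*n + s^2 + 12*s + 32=n*(-8*s - 64) + s^2 + 12*s + 32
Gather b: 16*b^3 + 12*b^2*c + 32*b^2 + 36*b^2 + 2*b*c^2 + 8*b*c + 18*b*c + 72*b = 16*b^3 + b^2*(12*c + 68) + b*(2*c^2 + 26*c + 72)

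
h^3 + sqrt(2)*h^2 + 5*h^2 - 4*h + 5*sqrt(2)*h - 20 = (h + 5)*(h - sqrt(2))*(h + 2*sqrt(2))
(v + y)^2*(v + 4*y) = v^3 + 6*v^2*y + 9*v*y^2 + 4*y^3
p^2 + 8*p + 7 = (p + 1)*(p + 7)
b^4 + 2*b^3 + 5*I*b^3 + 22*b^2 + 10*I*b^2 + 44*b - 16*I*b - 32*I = (b + 2)*(b - 2*I)*(b - I)*(b + 8*I)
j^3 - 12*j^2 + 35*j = j*(j - 7)*(j - 5)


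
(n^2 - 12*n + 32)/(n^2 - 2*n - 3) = (-n^2 + 12*n - 32)/(-n^2 + 2*n + 3)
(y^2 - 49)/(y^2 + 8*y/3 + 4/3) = 3*(y^2 - 49)/(3*y^2 + 8*y + 4)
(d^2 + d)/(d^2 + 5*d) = (d + 1)/(d + 5)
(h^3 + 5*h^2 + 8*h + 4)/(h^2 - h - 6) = (h^2 + 3*h + 2)/(h - 3)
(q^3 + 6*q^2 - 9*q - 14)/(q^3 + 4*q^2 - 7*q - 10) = (q + 7)/(q + 5)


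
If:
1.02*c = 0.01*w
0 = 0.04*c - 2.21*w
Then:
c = 0.00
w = 0.00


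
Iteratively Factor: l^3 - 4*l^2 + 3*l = (l - 3)*(l^2 - l) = l*(l - 3)*(l - 1)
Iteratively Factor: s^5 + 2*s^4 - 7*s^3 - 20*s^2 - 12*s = (s + 2)*(s^4 - 7*s^2 - 6*s) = (s - 3)*(s + 2)*(s^3 + 3*s^2 + 2*s) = (s - 3)*(s + 1)*(s + 2)*(s^2 + 2*s) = (s - 3)*(s + 1)*(s + 2)^2*(s)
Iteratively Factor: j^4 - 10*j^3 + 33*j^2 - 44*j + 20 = (j - 1)*(j^3 - 9*j^2 + 24*j - 20) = (j - 2)*(j - 1)*(j^2 - 7*j + 10) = (j - 2)^2*(j - 1)*(j - 5)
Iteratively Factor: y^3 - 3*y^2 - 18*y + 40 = (y + 4)*(y^2 - 7*y + 10) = (y - 5)*(y + 4)*(y - 2)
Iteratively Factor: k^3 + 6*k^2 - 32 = (k + 4)*(k^2 + 2*k - 8) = (k + 4)^2*(k - 2)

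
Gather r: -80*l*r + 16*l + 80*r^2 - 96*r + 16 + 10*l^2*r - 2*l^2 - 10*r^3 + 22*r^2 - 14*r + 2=-2*l^2 + 16*l - 10*r^3 + 102*r^2 + r*(10*l^2 - 80*l - 110) + 18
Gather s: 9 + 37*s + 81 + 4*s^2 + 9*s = 4*s^2 + 46*s + 90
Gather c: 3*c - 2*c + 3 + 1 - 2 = c + 2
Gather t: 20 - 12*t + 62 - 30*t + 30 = 112 - 42*t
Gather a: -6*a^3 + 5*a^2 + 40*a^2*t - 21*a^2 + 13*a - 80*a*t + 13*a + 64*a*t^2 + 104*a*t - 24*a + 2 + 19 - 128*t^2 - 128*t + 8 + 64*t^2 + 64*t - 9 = -6*a^3 + a^2*(40*t - 16) + a*(64*t^2 + 24*t + 2) - 64*t^2 - 64*t + 20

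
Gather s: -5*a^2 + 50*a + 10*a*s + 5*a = -5*a^2 + 10*a*s + 55*a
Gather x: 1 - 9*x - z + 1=-9*x - z + 2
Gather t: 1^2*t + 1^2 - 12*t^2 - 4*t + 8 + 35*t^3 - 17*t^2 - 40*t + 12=35*t^3 - 29*t^2 - 43*t + 21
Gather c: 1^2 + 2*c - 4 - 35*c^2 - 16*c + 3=-35*c^2 - 14*c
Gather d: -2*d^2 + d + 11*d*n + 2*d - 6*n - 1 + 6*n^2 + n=-2*d^2 + d*(11*n + 3) + 6*n^2 - 5*n - 1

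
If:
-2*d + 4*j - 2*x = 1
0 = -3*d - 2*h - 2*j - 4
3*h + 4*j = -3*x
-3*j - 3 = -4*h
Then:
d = -37/27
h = 19/42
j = -25/63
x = 29/378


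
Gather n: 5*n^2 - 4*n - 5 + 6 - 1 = 5*n^2 - 4*n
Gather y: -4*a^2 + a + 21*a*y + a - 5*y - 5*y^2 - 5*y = -4*a^2 + 2*a - 5*y^2 + y*(21*a - 10)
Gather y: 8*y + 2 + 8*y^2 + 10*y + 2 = 8*y^2 + 18*y + 4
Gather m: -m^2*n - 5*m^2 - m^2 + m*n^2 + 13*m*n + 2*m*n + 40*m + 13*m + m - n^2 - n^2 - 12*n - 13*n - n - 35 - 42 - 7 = m^2*(-n - 6) + m*(n^2 + 15*n + 54) - 2*n^2 - 26*n - 84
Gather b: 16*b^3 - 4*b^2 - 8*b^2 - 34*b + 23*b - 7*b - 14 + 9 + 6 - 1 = 16*b^3 - 12*b^2 - 18*b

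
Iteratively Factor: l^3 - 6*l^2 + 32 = (l - 4)*(l^2 - 2*l - 8) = (l - 4)*(l + 2)*(l - 4)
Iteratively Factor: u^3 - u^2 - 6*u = (u)*(u^2 - u - 6) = u*(u + 2)*(u - 3)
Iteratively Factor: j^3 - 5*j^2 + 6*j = (j - 2)*(j^2 - 3*j) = j*(j - 2)*(j - 3)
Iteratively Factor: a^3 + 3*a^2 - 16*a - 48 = (a + 4)*(a^2 - a - 12) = (a - 4)*(a + 4)*(a + 3)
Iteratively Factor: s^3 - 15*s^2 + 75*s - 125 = (s - 5)*(s^2 - 10*s + 25) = (s - 5)^2*(s - 5)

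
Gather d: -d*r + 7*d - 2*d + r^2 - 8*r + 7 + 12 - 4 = d*(5 - r) + r^2 - 8*r + 15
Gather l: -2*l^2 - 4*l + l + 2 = -2*l^2 - 3*l + 2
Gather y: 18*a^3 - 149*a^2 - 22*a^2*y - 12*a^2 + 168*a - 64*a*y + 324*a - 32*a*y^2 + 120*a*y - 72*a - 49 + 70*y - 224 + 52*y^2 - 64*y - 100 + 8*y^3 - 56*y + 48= 18*a^3 - 161*a^2 + 420*a + 8*y^3 + y^2*(52 - 32*a) + y*(-22*a^2 + 56*a - 50) - 325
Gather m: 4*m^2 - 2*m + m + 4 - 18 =4*m^2 - m - 14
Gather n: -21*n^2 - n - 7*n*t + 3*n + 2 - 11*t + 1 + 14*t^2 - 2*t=-21*n^2 + n*(2 - 7*t) + 14*t^2 - 13*t + 3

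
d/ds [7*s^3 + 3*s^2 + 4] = 3*s*(7*s + 2)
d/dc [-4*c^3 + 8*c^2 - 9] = 4*c*(4 - 3*c)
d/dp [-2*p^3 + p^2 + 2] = 2*p*(1 - 3*p)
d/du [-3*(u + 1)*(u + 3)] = -6*u - 12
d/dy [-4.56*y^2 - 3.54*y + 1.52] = -9.12*y - 3.54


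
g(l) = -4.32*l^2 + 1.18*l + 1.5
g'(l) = 1.18 - 8.64*l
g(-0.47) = -0.01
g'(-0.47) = 5.24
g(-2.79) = -35.42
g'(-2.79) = 25.29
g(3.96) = -61.57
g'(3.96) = -33.03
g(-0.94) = -3.43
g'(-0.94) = 9.30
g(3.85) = -57.99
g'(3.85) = -32.08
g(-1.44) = -9.16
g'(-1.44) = 13.62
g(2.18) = -16.46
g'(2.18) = -17.66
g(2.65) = -25.71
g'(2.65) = -21.72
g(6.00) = -146.94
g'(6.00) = -50.66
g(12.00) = -606.42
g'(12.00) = -102.50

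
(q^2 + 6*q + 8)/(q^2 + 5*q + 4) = (q + 2)/(q + 1)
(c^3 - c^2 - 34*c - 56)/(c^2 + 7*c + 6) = (c^3 - c^2 - 34*c - 56)/(c^2 + 7*c + 6)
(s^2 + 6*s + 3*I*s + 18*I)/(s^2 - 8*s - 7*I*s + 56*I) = (s^2 + 3*s*(2 + I) + 18*I)/(s^2 - s*(8 + 7*I) + 56*I)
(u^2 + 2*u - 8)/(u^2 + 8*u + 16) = (u - 2)/(u + 4)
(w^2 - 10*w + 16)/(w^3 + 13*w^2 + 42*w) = (w^2 - 10*w + 16)/(w*(w^2 + 13*w + 42))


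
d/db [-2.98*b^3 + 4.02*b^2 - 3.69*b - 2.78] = -8.94*b^2 + 8.04*b - 3.69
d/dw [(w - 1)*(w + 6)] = 2*w + 5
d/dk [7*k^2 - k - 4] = 14*k - 1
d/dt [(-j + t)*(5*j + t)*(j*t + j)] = j*(-5*j^2 + 8*j*t + 4*j + 3*t^2 + 2*t)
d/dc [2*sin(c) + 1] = 2*cos(c)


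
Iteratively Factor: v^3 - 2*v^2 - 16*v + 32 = (v - 4)*(v^2 + 2*v - 8) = (v - 4)*(v + 4)*(v - 2)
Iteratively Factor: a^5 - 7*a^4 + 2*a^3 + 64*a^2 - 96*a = (a - 4)*(a^4 - 3*a^3 - 10*a^2 + 24*a) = a*(a - 4)*(a^3 - 3*a^2 - 10*a + 24) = a*(a - 4)*(a - 2)*(a^2 - a - 12) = a*(a - 4)*(a - 2)*(a + 3)*(a - 4)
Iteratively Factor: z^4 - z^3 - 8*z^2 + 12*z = (z - 2)*(z^3 + z^2 - 6*z) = (z - 2)^2*(z^2 + 3*z) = (z - 2)^2*(z + 3)*(z)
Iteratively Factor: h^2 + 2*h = (h)*(h + 2)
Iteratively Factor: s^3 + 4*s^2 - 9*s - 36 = (s - 3)*(s^2 + 7*s + 12) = (s - 3)*(s + 4)*(s + 3)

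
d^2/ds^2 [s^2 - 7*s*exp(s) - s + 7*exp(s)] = -7*s*exp(s) - 7*exp(s) + 2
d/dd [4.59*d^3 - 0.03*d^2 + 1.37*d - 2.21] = 13.77*d^2 - 0.06*d + 1.37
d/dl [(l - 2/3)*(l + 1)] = 2*l + 1/3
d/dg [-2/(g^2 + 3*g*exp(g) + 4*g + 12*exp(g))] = 2*(3*g*exp(g) + 2*g + 15*exp(g) + 4)/(g^2 + 3*g*exp(g) + 4*g + 12*exp(g))^2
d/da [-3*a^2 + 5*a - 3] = 5 - 6*a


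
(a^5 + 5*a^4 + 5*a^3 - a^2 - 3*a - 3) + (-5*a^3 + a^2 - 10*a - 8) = a^5 + 5*a^4 - 13*a - 11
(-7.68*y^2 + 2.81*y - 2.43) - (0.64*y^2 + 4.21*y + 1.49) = -8.32*y^2 - 1.4*y - 3.92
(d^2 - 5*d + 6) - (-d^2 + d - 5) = 2*d^2 - 6*d + 11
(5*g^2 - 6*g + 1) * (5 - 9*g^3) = -45*g^5 + 54*g^4 - 9*g^3 + 25*g^2 - 30*g + 5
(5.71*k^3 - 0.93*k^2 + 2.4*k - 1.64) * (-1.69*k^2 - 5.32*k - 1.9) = -9.6499*k^5 - 28.8055*k^4 - 9.9574*k^3 - 8.2294*k^2 + 4.1648*k + 3.116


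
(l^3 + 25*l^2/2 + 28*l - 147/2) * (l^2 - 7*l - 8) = l^5 + 11*l^4/2 - 135*l^3/2 - 739*l^2/2 + 581*l/2 + 588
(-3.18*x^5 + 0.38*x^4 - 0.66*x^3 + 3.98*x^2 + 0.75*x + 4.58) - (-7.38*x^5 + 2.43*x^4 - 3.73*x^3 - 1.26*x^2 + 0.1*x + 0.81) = 4.2*x^5 - 2.05*x^4 + 3.07*x^3 + 5.24*x^2 + 0.65*x + 3.77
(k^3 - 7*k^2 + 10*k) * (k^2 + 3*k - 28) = k^5 - 4*k^4 - 39*k^3 + 226*k^2 - 280*k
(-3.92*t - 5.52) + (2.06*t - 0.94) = -1.86*t - 6.46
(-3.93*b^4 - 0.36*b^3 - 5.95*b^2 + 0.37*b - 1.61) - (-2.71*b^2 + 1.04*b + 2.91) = -3.93*b^4 - 0.36*b^3 - 3.24*b^2 - 0.67*b - 4.52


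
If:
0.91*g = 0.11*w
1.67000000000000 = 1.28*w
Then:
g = 0.16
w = 1.30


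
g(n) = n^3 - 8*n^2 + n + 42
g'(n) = 3*n^2 - 16*n + 1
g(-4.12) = -167.85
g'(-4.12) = 117.84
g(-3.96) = -149.51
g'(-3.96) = 111.40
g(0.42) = 41.08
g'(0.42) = -5.19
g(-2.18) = -8.56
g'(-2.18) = 50.14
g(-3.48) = -100.51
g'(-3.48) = 93.01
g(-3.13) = -70.17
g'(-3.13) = 80.47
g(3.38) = -7.40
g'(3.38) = -18.81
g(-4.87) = -268.11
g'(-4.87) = 150.07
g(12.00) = 630.00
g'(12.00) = 241.00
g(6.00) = -24.00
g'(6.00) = 13.00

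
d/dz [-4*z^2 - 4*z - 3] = -8*z - 4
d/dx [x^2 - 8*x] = 2*x - 8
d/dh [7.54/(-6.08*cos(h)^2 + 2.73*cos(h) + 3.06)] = (20.5842 - 91.6864*cos(h))*sin(h)/(-6.08*cos(h)^2 + 2.73*cos(h) + 3.06)^2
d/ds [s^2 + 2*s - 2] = 2*s + 2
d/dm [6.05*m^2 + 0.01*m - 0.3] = 12.1*m + 0.01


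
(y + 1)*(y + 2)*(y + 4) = y^3 + 7*y^2 + 14*y + 8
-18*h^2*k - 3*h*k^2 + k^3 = k*(-6*h + k)*(3*h + k)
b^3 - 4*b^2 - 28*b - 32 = (b - 8)*(b + 2)^2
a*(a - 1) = a^2 - a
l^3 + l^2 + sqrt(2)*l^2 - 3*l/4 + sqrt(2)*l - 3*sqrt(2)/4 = (l - 1/2)*(l + 3/2)*(l + sqrt(2))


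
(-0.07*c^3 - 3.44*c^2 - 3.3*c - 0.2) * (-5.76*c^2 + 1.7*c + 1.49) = 0.4032*c^5 + 19.6954*c^4 + 13.0557*c^3 - 9.5836*c^2 - 5.257*c - 0.298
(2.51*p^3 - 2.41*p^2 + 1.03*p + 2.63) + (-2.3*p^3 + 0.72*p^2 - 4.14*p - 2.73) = 0.21*p^3 - 1.69*p^2 - 3.11*p - 0.1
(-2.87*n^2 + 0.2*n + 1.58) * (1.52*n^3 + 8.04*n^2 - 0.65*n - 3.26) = -4.3624*n^5 - 22.7708*n^4 + 5.8751*n^3 + 21.9294*n^2 - 1.679*n - 5.1508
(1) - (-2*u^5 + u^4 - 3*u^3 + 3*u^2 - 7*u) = 2*u^5 - u^4 + 3*u^3 - 3*u^2 + 7*u + 1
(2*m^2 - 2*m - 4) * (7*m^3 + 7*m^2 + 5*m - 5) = 14*m^5 - 32*m^3 - 48*m^2 - 10*m + 20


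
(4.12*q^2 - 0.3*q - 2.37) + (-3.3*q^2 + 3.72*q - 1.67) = 0.82*q^2 + 3.42*q - 4.04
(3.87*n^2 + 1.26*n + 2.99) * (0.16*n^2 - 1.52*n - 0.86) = 0.6192*n^4 - 5.6808*n^3 - 4.765*n^2 - 5.6284*n - 2.5714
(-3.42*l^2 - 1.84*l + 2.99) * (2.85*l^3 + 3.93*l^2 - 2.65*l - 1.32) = -9.747*l^5 - 18.6846*l^4 + 10.3533*l^3 + 21.1411*l^2 - 5.4947*l - 3.9468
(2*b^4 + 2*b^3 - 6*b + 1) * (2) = 4*b^4 + 4*b^3 - 12*b + 2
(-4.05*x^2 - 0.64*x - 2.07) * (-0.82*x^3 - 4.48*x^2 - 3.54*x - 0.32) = 3.321*x^5 + 18.6688*x^4 + 18.9016*x^3 + 12.8352*x^2 + 7.5326*x + 0.6624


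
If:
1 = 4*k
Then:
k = 1/4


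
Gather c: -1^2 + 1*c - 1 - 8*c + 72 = 70 - 7*c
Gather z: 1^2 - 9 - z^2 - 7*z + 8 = -z^2 - 7*z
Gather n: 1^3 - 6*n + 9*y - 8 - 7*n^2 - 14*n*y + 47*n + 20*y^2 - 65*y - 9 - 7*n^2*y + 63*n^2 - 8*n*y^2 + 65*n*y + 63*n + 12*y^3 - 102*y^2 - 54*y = n^2*(56 - 7*y) + n*(-8*y^2 + 51*y + 104) + 12*y^3 - 82*y^2 - 110*y - 16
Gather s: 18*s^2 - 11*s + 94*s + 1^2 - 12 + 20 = 18*s^2 + 83*s + 9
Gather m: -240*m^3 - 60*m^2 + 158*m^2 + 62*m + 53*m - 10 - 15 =-240*m^3 + 98*m^2 + 115*m - 25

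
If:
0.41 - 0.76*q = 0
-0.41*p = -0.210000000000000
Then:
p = 0.51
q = 0.54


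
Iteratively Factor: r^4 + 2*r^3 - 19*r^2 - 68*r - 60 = (r + 3)*(r^3 - r^2 - 16*r - 20) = (r + 2)*(r + 3)*(r^2 - 3*r - 10) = (r - 5)*(r + 2)*(r + 3)*(r + 2)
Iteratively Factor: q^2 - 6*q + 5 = (q - 1)*(q - 5)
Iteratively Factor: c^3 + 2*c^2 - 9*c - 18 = (c + 3)*(c^2 - c - 6) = (c - 3)*(c + 3)*(c + 2)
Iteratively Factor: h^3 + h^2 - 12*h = (h)*(h^2 + h - 12) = h*(h - 3)*(h + 4)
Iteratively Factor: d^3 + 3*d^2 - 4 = (d + 2)*(d^2 + d - 2) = (d - 1)*(d + 2)*(d + 2)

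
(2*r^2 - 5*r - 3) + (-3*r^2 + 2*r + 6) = -r^2 - 3*r + 3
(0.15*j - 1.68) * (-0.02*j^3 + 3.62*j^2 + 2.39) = -0.003*j^4 + 0.5766*j^3 - 6.0816*j^2 + 0.3585*j - 4.0152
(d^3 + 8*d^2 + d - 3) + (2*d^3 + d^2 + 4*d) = 3*d^3 + 9*d^2 + 5*d - 3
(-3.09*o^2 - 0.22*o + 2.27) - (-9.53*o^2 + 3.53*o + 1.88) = 6.44*o^2 - 3.75*o + 0.39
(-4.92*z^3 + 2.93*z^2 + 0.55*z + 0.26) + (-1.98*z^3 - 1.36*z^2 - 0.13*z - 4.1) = -6.9*z^3 + 1.57*z^2 + 0.42*z - 3.84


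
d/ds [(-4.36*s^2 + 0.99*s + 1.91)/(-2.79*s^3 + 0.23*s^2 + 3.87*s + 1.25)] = (-12.1644*s^4 + 5.5242*s^3 - 1.1142*s^2 - 11.7786*s - 6.1542)/(7.7841*s^6 - 1.2834*s^5 - 21.5417*s^4 - 5.1948*s^3 + 15.5519*s^2 + 9.675*s + 1.5625)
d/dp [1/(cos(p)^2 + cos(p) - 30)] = (2*cos(p) + 1)*sin(p)/(cos(p)^2 + cos(p) - 30)^2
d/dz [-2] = 0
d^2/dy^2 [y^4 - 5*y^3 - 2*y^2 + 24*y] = 12*y^2 - 30*y - 4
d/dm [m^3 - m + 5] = 3*m^2 - 1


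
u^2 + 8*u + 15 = (u + 3)*(u + 5)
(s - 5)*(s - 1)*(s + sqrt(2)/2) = s^3 - 6*s^2 + sqrt(2)*s^2/2 - 3*sqrt(2)*s + 5*s + 5*sqrt(2)/2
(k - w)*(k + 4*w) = k^2 + 3*k*w - 4*w^2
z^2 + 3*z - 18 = (z - 3)*(z + 6)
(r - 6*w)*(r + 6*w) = r^2 - 36*w^2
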